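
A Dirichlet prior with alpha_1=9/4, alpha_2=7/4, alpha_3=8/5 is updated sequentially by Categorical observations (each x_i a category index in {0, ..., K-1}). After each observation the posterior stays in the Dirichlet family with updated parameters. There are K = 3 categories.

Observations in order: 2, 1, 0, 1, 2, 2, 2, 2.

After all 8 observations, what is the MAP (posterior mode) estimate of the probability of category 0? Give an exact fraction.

obs 1: x=2 → posterior Dirichlet(9/4, 7/4, 13/5)
obs 2: x=1 → posterior Dirichlet(9/4, 11/4, 13/5)
obs 3: x=0 → posterior Dirichlet(13/4, 11/4, 13/5)
obs 4: x=1 → posterior Dirichlet(13/4, 15/4, 13/5)
obs 5: x=2 → posterior Dirichlet(13/4, 15/4, 18/5)
obs 6: x=2 → posterior Dirichlet(13/4, 15/4, 23/5)
obs 7: x=2 → posterior Dirichlet(13/4, 15/4, 28/5)
obs 8: x=2 → posterior Dirichlet(13/4, 15/4, 33/5)

45/212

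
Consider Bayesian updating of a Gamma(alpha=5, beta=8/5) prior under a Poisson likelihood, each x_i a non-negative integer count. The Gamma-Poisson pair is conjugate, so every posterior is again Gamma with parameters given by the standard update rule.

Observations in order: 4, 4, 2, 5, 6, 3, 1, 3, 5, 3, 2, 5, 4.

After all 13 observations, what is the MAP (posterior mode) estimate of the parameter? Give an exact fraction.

obs 1: x=4 → posterior Gamma(9, 13/5)
obs 2: x=4 → posterior Gamma(13, 18/5)
obs 3: x=2 → posterior Gamma(15, 23/5)
obs 4: x=5 → posterior Gamma(20, 28/5)
obs 5: x=6 → posterior Gamma(26, 33/5)
obs 6: x=3 → posterior Gamma(29, 38/5)
obs 7: x=1 → posterior Gamma(30, 43/5)
obs 8: x=3 → posterior Gamma(33, 48/5)
obs 9: x=5 → posterior Gamma(38, 53/5)
obs 10: x=3 → posterior Gamma(41, 58/5)
obs 11: x=2 → posterior Gamma(43, 63/5)
obs 12: x=5 → posterior Gamma(48, 68/5)
obs 13: x=4 → posterior Gamma(52, 73/5)

255/73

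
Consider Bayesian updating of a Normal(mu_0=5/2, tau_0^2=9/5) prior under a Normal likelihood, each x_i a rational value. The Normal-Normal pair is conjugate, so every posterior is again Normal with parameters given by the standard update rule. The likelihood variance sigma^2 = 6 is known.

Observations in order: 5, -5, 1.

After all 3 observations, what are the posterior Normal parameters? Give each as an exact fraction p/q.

obs 1: x=5 → posterior Normal(40/13, 18/13)
obs 2: x=-5 → posterior Normal(25/16, 9/8)
obs 3: x=1 → posterior Normal(28/19, 18/19)

mu_0=28/19, tau_0^2=18/19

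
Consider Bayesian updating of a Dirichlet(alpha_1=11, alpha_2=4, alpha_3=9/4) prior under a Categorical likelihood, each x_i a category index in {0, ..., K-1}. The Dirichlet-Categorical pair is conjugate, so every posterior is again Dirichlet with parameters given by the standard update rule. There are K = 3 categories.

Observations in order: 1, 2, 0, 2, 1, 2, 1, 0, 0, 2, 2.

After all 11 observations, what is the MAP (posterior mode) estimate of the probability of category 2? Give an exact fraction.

25/101

obs 1: x=1 → posterior Dirichlet(11, 5, 9/4)
obs 2: x=2 → posterior Dirichlet(11, 5, 13/4)
obs 3: x=0 → posterior Dirichlet(12, 5, 13/4)
obs 4: x=2 → posterior Dirichlet(12, 5, 17/4)
obs 5: x=1 → posterior Dirichlet(12, 6, 17/4)
obs 6: x=2 → posterior Dirichlet(12, 6, 21/4)
obs 7: x=1 → posterior Dirichlet(12, 7, 21/4)
obs 8: x=0 → posterior Dirichlet(13, 7, 21/4)
obs 9: x=0 → posterior Dirichlet(14, 7, 21/4)
obs 10: x=2 → posterior Dirichlet(14, 7, 25/4)
obs 11: x=2 → posterior Dirichlet(14, 7, 29/4)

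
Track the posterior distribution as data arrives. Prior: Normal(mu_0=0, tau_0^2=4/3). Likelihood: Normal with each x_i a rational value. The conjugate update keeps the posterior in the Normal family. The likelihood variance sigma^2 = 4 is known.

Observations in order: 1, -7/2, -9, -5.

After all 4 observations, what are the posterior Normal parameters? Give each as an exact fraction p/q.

obs 1: x=1 → posterior Normal(1/4, 1)
obs 2: x=-7/2 → posterior Normal(-1/2, 4/5)
obs 3: x=-9 → posterior Normal(-23/12, 2/3)
obs 4: x=-5 → posterior Normal(-33/14, 4/7)

mu_0=-33/14, tau_0^2=4/7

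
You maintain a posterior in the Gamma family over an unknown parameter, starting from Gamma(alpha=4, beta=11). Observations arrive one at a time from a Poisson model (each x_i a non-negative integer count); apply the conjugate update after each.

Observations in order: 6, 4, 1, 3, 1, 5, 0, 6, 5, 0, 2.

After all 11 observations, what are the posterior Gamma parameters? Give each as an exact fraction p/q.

alpha=37, beta=22

obs 1: x=6 → posterior Gamma(10, 12)
obs 2: x=4 → posterior Gamma(14, 13)
obs 3: x=1 → posterior Gamma(15, 14)
obs 4: x=3 → posterior Gamma(18, 15)
obs 5: x=1 → posterior Gamma(19, 16)
obs 6: x=5 → posterior Gamma(24, 17)
obs 7: x=0 → posterior Gamma(24, 18)
obs 8: x=6 → posterior Gamma(30, 19)
obs 9: x=5 → posterior Gamma(35, 20)
obs 10: x=0 → posterior Gamma(35, 21)
obs 11: x=2 → posterior Gamma(37, 22)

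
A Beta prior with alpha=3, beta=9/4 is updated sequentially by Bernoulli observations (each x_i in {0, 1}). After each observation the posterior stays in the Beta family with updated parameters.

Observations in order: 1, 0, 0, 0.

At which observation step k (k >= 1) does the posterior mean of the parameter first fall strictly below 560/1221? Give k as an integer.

obs 1: x=1 → posterior Beta(4, 9/4)
obs 2: x=0 → posterior Beta(4, 13/4)
obs 3: x=0 → posterior Beta(4, 17/4)
obs 4: x=0 → posterior Beta(4, 21/4)

k = 4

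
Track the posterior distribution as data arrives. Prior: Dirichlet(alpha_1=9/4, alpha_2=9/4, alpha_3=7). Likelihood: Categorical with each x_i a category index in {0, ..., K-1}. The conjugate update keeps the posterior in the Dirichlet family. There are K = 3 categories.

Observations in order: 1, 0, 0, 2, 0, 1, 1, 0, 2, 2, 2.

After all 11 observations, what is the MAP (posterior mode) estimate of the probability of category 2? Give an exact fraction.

20/39

obs 1: x=1 → posterior Dirichlet(9/4, 13/4, 7)
obs 2: x=0 → posterior Dirichlet(13/4, 13/4, 7)
obs 3: x=0 → posterior Dirichlet(17/4, 13/4, 7)
obs 4: x=2 → posterior Dirichlet(17/4, 13/4, 8)
obs 5: x=0 → posterior Dirichlet(21/4, 13/4, 8)
obs 6: x=1 → posterior Dirichlet(21/4, 17/4, 8)
obs 7: x=1 → posterior Dirichlet(21/4, 21/4, 8)
obs 8: x=0 → posterior Dirichlet(25/4, 21/4, 8)
obs 9: x=2 → posterior Dirichlet(25/4, 21/4, 9)
obs 10: x=2 → posterior Dirichlet(25/4, 21/4, 10)
obs 11: x=2 → posterior Dirichlet(25/4, 21/4, 11)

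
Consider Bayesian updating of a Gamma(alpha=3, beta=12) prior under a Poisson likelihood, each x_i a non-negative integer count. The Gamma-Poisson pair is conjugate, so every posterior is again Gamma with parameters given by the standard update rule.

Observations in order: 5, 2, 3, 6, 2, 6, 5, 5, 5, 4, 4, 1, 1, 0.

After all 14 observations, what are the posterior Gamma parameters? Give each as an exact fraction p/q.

alpha=52, beta=26

obs 1: x=5 → posterior Gamma(8, 13)
obs 2: x=2 → posterior Gamma(10, 14)
obs 3: x=3 → posterior Gamma(13, 15)
obs 4: x=6 → posterior Gamma(19, 16)
obs 5: x=2 → posterior Gamma(21, 17)
obs 6: x=6 → posterior Gamma(27, 18)
obs 7: x=5 → posterior Gamma(32, 19)
obs 8: x=5 → posterior Gamma(37, 20)
obs 9: x=5 → posterior Gamma(42, 21)
obs 10: x=4 → posterior Gamma(46, 22)
obs 11: x=4 → posterior Gamma(50, 23)
obs 12: x=1 → posterior Gamma(51, 24)
obs 13: x=1 → posterior Gamma(52, 25)
obs 14: x=0 → posterior Gamma(52, 26)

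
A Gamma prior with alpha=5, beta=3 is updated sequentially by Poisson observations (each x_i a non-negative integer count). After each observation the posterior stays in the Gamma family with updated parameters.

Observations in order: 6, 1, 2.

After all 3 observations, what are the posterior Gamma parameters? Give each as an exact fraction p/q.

obs 1: x=6 → posterior Gamma(11, 4)
obs 2: x=1 → posterior Gamma(12, 5)
obs 3: x=2 → posterior Gamma(14, 6)

alpha=14, beta=6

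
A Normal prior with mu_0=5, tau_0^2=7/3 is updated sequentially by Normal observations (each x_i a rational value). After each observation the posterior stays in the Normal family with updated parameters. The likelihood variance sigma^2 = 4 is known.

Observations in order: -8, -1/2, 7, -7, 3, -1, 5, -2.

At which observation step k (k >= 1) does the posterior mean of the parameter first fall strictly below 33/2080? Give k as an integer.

k = 4

obs 1: x=-8 → posterior Normal(4/19, 28/19)
obs 2: x=-1/2 → posterior Normal(1/52, 14/13)
obs 3: x=7 → posterior Normal(3/2, 28/33)
obs 4: x=-7 → posterior Normal(1/80, 7/10)
obs 5: x=3 → posterior Normal(43/94, 28/47)
obs 6: x=-1 → posterior Normal(29/108, 14/27)
obs 7: x=5 → posterior Normal(99/122, 28/61)
obs 8: x=-2 → posterior Normal(71/136, 7/17)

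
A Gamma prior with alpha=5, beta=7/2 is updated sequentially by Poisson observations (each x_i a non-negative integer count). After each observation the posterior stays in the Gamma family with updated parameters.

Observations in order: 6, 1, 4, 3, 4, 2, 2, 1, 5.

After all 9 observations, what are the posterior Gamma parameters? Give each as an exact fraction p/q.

obs 1: x=6 → posterior Gamma(11, 9/2)
obs 2: x=1 → posterior Gamma(12, 11/2)
obs 3: x=4 → posterior Gamma(16, 13/2)
obs 4: x=3 → posterior Gamma(19, 15/2)
obs 5: x=4 → posterior Gamma(23, 17/2)
obs 6: x=2 → posterior Gamma(25, 19/2)
obs 7: x=2 → posterior Gamma(27, 21/2)
obs 8: x=1 → posterior Gamma(28, 23/2)
obs 9: x=5 → posterior Gamma(33, 25/2)

alpha=33, beta=25/2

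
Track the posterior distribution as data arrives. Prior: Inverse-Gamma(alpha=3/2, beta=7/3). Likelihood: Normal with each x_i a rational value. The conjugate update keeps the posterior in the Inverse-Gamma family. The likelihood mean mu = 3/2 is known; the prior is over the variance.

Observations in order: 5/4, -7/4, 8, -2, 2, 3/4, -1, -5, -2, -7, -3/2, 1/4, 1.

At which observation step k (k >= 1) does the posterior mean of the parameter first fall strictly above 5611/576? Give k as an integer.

obs 1: x=5/4 → posterior Inverse-Gamma(2, 227/96)
obs 2: x=-7/4 → posterior Inverse-Gamma(5/2, 367/48)
obs 3: x=8 → posterior Inverse-Gamma(3, 1381/48)
obs 4: x=-2 → posterior Inverse-Gamma(7/2, 1675/48)
obs 5: x=2 → posterior Inverse-Gamma(4, 1681/48)
obs 6: x=3/4 → posterior Inverse-Gamma(9/2, 3389/96)
obs 7: x=-1 → posterior Inverse-Gamma(5, 3689/96)
obs 8: x=-5 → posterior Inverse-Gamma(11/2, 5717/96)
obs 9: x=-2 → posterior Inverse-Gamma(6, 6305/96)
obs 10: x=-7 → posterior Inverse-Gamma(13/2, 9773/96)
obs 11: x=-3/2 → posterior Inverse-Gamma(7, 10205/96)
obs 12: x=1/4 → posterior Inverse-Gamma(15/2, 1285/12)
obs 13: x=1 → posterior Inverse-Gamma(8, 2573/24)

k = 3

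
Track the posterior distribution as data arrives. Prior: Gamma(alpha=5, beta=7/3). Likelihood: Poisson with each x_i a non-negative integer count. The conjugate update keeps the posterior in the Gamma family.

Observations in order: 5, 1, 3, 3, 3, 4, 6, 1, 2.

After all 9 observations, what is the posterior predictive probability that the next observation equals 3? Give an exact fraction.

obs 1: x=5 → posterior Gamma(10, 10/3)
obs 2: x=1 → posterior Gamma(11, 13/3)
obs 3: x=3 → posterior Gamma(14, 16/3)
obs 4: x=3 → posterior Gamma(17, 19/3)
obs 5: x=3 → posterior Gamma(20, 22/3)
obs 6: x=4 → posterior Gamma(24, 25/3)
obs 7: x=6 → posterior Gamma(30, 28/3)
obs 8: x=1 → posterior Gamma(31, 31/3)
obs 9: x=2 → posterior Gamma(33, 34/3)

61105130710653381719324527480560572995126753074987663360/285273917723723876056171083405292782327767461712708093041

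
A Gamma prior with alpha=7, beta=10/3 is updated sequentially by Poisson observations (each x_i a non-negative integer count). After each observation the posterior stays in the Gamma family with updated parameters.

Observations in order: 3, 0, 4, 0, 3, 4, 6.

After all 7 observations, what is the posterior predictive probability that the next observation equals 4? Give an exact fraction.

41028020024720707809680232987794551712459036355/299120672332806228664106719451209941853702979584

obs 1: x=3 → posterior Gamma(10, 13/3)
obs 2: x=0 → posterior Gamma(10, 16/3)
obs 3: x=4 → posterior Gamma(14, 19/3)
obs 4: x=0 → posterior Gamma(14, 22/3)
obs 5: x=3 → posterior Gamma(17, 25/3)
obs 6: x=4 → posterior Gamma(21, 28/3)
obs 7: x=6 → posterior Gamma(27, 31/3)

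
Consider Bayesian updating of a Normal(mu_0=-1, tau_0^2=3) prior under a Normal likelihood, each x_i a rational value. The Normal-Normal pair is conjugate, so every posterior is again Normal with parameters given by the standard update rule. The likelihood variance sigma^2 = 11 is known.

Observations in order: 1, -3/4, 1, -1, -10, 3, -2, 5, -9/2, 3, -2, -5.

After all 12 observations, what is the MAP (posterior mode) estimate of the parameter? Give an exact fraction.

-191/188

obs 1: x=1 → posterior Normal(-4/7, 33/14)
obs 2: x=-3/4 → posterior Normal(-41/68, 33/17)
obs 3: x=1 → posterior Normal(-29/80, 33/20)
obs 4: x=-1 → posterior Normal(-41/92, 33/23)
obs 5: x=-10 → posterior Normal(-161/104, 33/26)
obs 6: x=3 → posterior Normal(-125/116, 33/29)
obs 7: x=-2 → posterior Normal(-149/128, 33/32)
obs 8: x=5 → posterior Normal(-89/140, 33/35)
obs 9: x=-9/2 → posterior Normal(-143/152, 33/38)
obs 10: x=3 → posterior Normal(-107/164, 33/41)
obs 11: x=-2 → posterior Normal(-131/176, 3/4)
obs 12: x=-5 → posterior Normal(-191/188, 33/47)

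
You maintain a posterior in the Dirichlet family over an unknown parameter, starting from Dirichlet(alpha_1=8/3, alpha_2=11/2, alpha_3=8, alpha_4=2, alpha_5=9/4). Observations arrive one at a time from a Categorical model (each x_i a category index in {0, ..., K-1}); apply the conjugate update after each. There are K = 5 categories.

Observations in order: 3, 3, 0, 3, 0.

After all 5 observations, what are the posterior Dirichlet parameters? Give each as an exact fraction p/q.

alpha_1=14/3, alpha_2=11/2, alpha_3=8, alpha_4=5, alpha_5=9/4

obs 1: x=3 → posterior Dirichlet(8/3, 11/2, 8, 3, 9/4)
obs 2: x=3 → posterior Dirichlet(8/3, 11/2, 8, 4, 9/4)
obs 3: x=0 → posterior Dirichlet(11/3, 11/2, 8, 4, 9/4)
obs 4: x=3 → posterior Dirichlet(11/3, 11/2, 8, 5, 9/4)
obs 5: x=0 → posterior Dirichlet(14/3, 11/2, 8, 5, 9/4)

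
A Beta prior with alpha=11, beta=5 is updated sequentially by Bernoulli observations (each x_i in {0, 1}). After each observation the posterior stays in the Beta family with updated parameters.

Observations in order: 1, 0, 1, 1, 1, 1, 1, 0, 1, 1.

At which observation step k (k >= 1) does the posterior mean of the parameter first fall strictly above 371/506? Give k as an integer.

obs 1: x=1 → posterior Beta(12, 5)
obs 2: x=0 → posterior Beta(12, 6)
obs 3: x=1 → posterior Beta(13, 6)
obs 4: x=1 → posterior Beta(14, 6)
obs 5: x=1 → posterior Beta(15, 6)
obs 6: x=1 → posterior Beta(16, 6)
obs 7: x=1 → posterior Beta(17, 6)
obs 8: x=0 → posterior Beta(17, 7)
obs 9: x=1 → posterior Beta(18, 7)
obs 10: x=1 → posterior Beta(19, 7)

k = 7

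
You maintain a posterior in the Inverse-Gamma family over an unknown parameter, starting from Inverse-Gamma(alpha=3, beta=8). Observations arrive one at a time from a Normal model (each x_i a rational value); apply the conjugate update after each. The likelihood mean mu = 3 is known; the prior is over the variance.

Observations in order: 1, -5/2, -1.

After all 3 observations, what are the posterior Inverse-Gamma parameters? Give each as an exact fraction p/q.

obs 1: x=1 → posterior Inverse-Gamma(7/2, 10)
obs 2: x=-5/2 → posterior Inverse-Gamma(4, 201/8)
obs 3: x=-1 → posterior Inverse-Gamma(9/2, 265/8)

alpha=9/2, beta=265/8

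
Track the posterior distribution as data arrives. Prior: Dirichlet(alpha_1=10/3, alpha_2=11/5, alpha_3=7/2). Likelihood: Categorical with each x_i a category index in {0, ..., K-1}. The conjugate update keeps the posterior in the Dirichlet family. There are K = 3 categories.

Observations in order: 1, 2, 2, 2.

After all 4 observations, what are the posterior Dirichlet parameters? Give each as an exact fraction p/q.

obs 1: x=1 → posterior Dirichlet(10/3, 16/5, 7/2)
obs 2: x=2 → posterior Dirichlet(10/3, 16/5, 9/2)
obs 3: x=2 → posterior Dirichlet(10/3, 16/5, 11/2)
obs 4: x=2 → posterior Dirichlet(10/3, 16/5, 13/2)

alpha_1=10/3, alpha_2=16/5, alpha_3=13/2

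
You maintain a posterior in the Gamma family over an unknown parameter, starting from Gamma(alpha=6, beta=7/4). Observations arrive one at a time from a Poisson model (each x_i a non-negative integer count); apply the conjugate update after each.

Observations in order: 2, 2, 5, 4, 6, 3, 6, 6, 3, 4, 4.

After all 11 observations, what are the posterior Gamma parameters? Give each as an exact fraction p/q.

alpha=51, beta=51/4

obs 1: x=2 → posterior Gamma(8, 11/4)
obs 2: x=2 → posterior Gamma(10, 15/4)
obs 3: x=5 → posterior Gamma(15, 19/4)
obs 4: x=4 → posterior Gamma(19, 23/4)
obs 5: x=6 → posterior Gamma(25, 27/4)
obs 6: x=3 → posterior Gamma(28, 31/4)
obs 7: x=6 → posterior Gamma(34, 35/4)
obs 8: x=6 → posterior Gamma(40, 39/4)
obs 9: x=3 → posterior Gamma(43, 43/4)
obs 10: x=4 → posterior Gamma(47, 47/4)
obs 11: x=4 → posterior Gamma(51, 51/4)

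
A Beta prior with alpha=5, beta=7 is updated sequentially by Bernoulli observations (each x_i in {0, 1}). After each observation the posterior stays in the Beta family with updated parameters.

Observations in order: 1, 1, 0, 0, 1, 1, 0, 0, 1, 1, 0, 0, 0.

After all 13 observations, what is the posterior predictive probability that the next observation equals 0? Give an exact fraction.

14/25

obs 1: x=1 → posterior Beta(6, 7)
obs 2: x=1 → posterior Beta(7, 7)
obs 3: x=0 → posterior Beta(7, 8)
obs 4: x=0 → posterior Beta(7, 9)
obs 5: x=1 → posterior Beta(8, 9)
obs 6: x=1 → posterior Beta(9, 9)
obs 7: x=0 → posterior Beta(9, 10)
obs 8: x=0 → posterior Beta(9, 11)
obs 9: x=1 → posterior Beta(10, 11)
obs 10: x=1 → posterior Beta(11, 11)
obs 11: x=0 → posterior Beta(11, 12)
obs 12: x=0 → posterior Beta(11, 13)
obs 13: x=0 → posterior Beta(11, 14)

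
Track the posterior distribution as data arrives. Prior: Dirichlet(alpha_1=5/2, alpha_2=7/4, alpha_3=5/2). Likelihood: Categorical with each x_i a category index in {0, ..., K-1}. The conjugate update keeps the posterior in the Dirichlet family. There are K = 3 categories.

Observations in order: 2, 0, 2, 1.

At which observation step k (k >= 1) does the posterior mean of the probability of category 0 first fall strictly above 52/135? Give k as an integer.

k = 2

obs 1: x=2 → posterior Dirichlet(5/2, 7/4, 7/2)
obs 2: x=0 → posterior Dirichlet(7/2, 7/4, 7/2)
obs 3: x=2 → posterior Dirichlet(7/2, 7/4, 9/2)
obs 4: x=1 → posterior Dirichlet(7/2, 11/4, 9/2)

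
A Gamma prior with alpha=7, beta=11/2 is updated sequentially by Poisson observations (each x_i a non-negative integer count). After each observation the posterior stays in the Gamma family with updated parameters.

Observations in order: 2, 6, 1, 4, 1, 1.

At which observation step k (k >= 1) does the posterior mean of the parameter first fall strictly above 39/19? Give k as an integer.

k = 4

obs 1: x=2 → posterior Gamma(9, 13/2)
obs 2: x=6 → posterior Gamma(15, 15/2)
obs 3: x=1 → posterior Gamma(16, 17/2)
obs 4: x=4 → posterior Gamma(20, 19/2)
obs 5: x=1 → posterior Gamma(21, 21/2)
obs 6: x=1 → posterior Gamma(22, 23/2)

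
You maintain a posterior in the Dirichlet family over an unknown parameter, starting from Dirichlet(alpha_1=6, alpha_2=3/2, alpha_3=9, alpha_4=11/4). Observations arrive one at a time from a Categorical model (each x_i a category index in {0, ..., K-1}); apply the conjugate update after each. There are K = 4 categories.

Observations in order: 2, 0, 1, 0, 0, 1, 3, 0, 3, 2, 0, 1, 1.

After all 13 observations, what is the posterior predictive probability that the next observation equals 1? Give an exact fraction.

obs 1: x=2 → posterior Dirichlet(6, 3/2, 10, 11/4)
obs 2: x=0 → posterior Dirichlet(7, 3/2, 10, 11/4)
obs 3: x=1 → posterior Dirichlet(7, 5/2, 10, 11/4)
obs 4: x=0 → posterior Dirichlet(8, 5/2, 10, 11/4)
obs 5: x=0 → posterior Dirichlet(9, 5/2, 10, 11/4)
obs 6: x=1 → posterior Dirichlet(9, 7/2, 10, 11/4)
obs 7: x=3 → posterior Dirichlet(9, 7/2, 10, 15/4)
obs 8: x=0 → posterior Dirichlet(10, 7/2, 10, 15/4)
obs 9: x=3 → posterior Dirichlet(10, 7/2, 10, 19/4)
obs 10: x=2 → posterior Dirichlet(10, 7/2, 11, 19/4)
obs 11: x=0 → posterior Dirichlet(11, 7/2, 11, 19/4)
obs 12: x=1 → posterior Dirichlet(11, 9/2, 11, 19/4)
obs 13: x=1 → posterior Dirichlet(11, 11/2, 11, 19/4)

22/129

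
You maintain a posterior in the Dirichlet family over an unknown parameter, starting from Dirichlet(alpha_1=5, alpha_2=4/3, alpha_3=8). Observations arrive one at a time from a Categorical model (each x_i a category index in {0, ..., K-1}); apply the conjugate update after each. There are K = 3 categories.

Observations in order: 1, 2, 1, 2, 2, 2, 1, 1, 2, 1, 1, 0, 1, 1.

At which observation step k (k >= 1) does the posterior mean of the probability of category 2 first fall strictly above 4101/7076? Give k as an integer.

obs 1: x=1 → posterior Dirichlet(5, 7/3, 8)
obs 2: x=2 → posterior Dirichlet(5, 7/3, 9)
obs 3: x=1 → posterior Dirichlet(5, 10/3, 9)
obs 4: x=2 → posterior Dirichlet(5, 10/3, 10)
obs 5: x=2 → posterior Dirichlet(5, 10/3, 11)
obs 6: x=2 → posterior Dirichlet(5, 10/3, 12)
obs 7: x=1 → posterior Dirichlet(5, 13/3, 12)
obs 8: x=1 → posterior Dirichlet(5, 16/3, 12)
obs 9: x=2 → posterior Dirichlet(5, 16/3, 13)
obs 10: x=1 → posterior Dirichlet(5, 19/3, 13)
obs 11: x=1 → posterior Dirichlet(5, 22/3, 13)
obs 12: x=0 → posterior Dirichlet(6, 22/3, 13)
obs 13: x=1 → posterior Dirichlet(6, 25/3, 13)
obs 14: x=1 → posterior Dirichlet(6, 28/3, 13)

k = 6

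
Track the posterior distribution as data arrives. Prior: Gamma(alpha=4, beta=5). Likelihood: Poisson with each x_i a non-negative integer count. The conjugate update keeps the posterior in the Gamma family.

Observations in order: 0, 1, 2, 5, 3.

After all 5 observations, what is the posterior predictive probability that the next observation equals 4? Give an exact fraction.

obs 1: x=0 → posterior Gamma(4, 6)
obs 2: x=1 → posterior Gamma(5, 7)
obs 3: x=2 → posterior Gamma(7, 8)
obs 4: x=5 → posterior Gamma(12, 9)
obs 5: x=3 → posterior Gamma(15, 10)

3060000000000000000/61159090448414546291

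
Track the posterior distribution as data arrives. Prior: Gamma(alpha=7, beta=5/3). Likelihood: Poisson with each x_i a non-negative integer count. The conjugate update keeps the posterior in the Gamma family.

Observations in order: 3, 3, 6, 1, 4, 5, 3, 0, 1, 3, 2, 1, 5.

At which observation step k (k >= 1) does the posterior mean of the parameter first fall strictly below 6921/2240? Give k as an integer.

k = 10

obs 1: x=3 → posterior Gamma(10, 8/3)
obs 2: x=3 → posterior Gamma(13, 11/3)
obs 3: x=6 → posterior Gamma(19, 14/3)
obs 4: x=1 → posterior Gamma(20, 17/3)
obs 5: x=4 → posterior Gamma(24, 20/3)
obs 6: x=5 → posterior Gamma(29, 23/3)
obs 7: x=3 → posterior Gamma(32, 26/3)
obs 8: x=0 → posterior Gamma(32, 29/3)
obs 9: x=1 → posterior Gamma(33, 32/3)
obs 10: x=3 → posterior Gamma(36, 35/3)
obs 11: x=2 → posterior Gamma(38, 38/3)
obs 12: x=1 → posterior Gamma(39, 41/3)
obs 13: x=5 → posterior Gamma(44, 44/3)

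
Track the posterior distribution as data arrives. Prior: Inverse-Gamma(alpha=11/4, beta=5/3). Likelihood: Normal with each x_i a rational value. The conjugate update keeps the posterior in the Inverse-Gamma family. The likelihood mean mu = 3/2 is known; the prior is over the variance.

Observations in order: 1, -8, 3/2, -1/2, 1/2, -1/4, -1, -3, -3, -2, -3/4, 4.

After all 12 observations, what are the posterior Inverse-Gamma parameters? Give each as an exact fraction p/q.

alpha=35/4, beta=4133/48

obs 1: x=1 → posterior Inverse-Gamma(13/4, 43/24)
obs 2: x=-8 → posterior Inverse-Gamma(15/4, 563/12)
obs 3: x=3/2 → posterior Inverse-Gamma(17/4, 563/12)
obs 4: x=-1/2 → posterior Inverse-Gamma(19/4, 587/12)
obs 5: x=1/2 → posterior Inverse-Gamma(21/4, 593/12)
obs 6: x=-1/4 → posterior Inverse-Gamma(23/4, 4891/96)
obs 7: x=-1 → posterior Inverse-Gamma(25/4, 5191/96)
obs 8: x=-3 → posterior Inverse-Gamma(27/4, 6163/96)
obs 9: x=-3 → posterior Inverse-Gamma(29/4, 7135/96)
obs 10: x=-2 → posterior Inverse-Gamma(31/4, 7723/96)
obs 11: x=-3/4 → posterior Inverse-Gamma(33/4, 3983/48)
obs 12: x=4 → posterior Inverse-Gamma(35/4, 4133/48)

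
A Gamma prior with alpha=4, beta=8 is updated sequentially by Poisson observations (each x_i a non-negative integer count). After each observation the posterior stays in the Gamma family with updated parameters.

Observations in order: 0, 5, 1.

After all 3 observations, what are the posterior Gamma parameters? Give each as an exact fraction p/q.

obs 1: x=0 → posterior Gamma(4, 9)
obs 2: x=5 → posterior Gamma(9, 10)
obs 3: x=1 → posterior Gamma(10, 11)

alpha=10, beta=11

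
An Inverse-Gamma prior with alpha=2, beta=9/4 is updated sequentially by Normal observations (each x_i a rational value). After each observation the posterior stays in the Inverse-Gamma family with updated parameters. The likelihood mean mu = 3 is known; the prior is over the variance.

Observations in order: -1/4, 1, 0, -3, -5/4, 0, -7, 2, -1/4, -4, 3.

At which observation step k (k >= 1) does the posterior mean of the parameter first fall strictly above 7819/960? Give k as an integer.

k = 4

obs 1: x=-1/4 → posterior Inverse-Gamma(5/2, 241/32)
obs 2: x=1 → posterior Inverse-Gamma(3, 305/32)
obs 3: x=0 → posterior Inverse-Gamma(7/2, 449/32)
obs 4: x=-3 → posterior Inverse-Gamma(4, 1025/32)
obs 5: x=-5/4 → posterior Inverse-Gamma(9/2, 657/16)
obs 6: x=0 → posterior Inverse-Gamma(5, 729/16)
obs 7: x=-7 → posterior Inverse-Gamma(11/2, 1529/16)
obs 8: x=2 → posterior Inverse-Gamma(6, 1537/16)
obs 9: x=-1/4 → posterior Inverse-Gamma(13/2, 3243/32)
obs 10: x=-4 → posterior Inverse-Gamma(7, 4027/32)
obs 11: x=3 → posterior Inverse-Gamma(15/2, 4027/32)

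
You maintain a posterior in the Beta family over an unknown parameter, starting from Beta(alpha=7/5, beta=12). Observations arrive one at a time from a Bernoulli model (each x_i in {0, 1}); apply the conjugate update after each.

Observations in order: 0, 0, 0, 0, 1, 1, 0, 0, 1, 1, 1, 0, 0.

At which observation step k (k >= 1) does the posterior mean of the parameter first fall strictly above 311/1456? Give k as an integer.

k = 10

obs 1: x=0 → posterior Beta(7/5, 13)
obs 2: x=0 → posterior Beta(7/5, 14)
obs 3: x=0 → posterior Beta(7/5, 15)
obs 4: x=0 → posterior Beta(7/5, 16)
obs 5: x=1 → posterior Beta(12/5, 16)
obs 6: x=1 → posterior Beta(17/5, 16)
obs 7: x=0 → posterior Beta(17/5, 17)
obs 8: x=0 → posterior Beta(17/5, 18)
obs 9: x=1 → posterior Beta(22/5, 18)
obs 10: x=1 → posterior Beta(27/5, 18)
obs 11: x=1 → posterior Beta(32/5, 18)
obs 12: x=0 → posterior Beta(32/5, 19)
obs 13: x=0 → posterior Beta(32/5, 20)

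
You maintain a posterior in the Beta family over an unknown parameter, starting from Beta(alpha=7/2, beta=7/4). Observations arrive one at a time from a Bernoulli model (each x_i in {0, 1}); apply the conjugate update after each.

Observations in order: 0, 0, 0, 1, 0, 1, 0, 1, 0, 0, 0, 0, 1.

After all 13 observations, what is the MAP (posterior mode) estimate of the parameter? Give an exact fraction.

2/5

obs 1: x=0 → posterior Beta(7/2, 11/4)
obs 2: x=0 → posterior Beta(7/2, 15/4)
obs 3: x=0 → posterior Beta(7/2, 19/4)
obs 4: x=1 → posterior Beta(9/2, 19/4)
obs 5: x=0 → posterior Beta(9/2, 23/4)
obs 6: x=1 → posterior Beta(11/2, 23/4)
obs 7: x=0 → posterior Beta(11/2, 27/4)
obs 8: x=1 → posterior Beta(13/2, 27/4)
obs 9: x=0 → posterior Beta(13/2, 31/4)
obs 10: x=0 → posterior Beta(13/2, 35/4)
obs 11: x=0 → posterior Beta(13/2, 39/4)
obs 12: x=0 → posterior Beta(13/2, 43/4)
obs 13: x=1 → posterior Beta(15/2, 43/4)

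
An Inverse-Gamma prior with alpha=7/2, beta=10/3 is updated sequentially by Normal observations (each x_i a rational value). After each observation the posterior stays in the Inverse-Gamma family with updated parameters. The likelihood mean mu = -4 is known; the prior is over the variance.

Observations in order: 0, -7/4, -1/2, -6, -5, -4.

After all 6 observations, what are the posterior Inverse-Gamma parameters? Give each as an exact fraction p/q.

obs 1: x=0 → posterior Inverse-Gamma(4, 34/3)
obs 2: x=-7/4 → posterior Inverse-Gamma(9/2, 1331/96)
obs 3: x=-1/2 → posterior Inverse-Gamma(5, 1919/96)
obs 4: x=-6 → posterior Inverse-Gamma(11/2, 2111/96)
obs 5: x=-5 → posterior Inverse-Gamma(6, 2159/96)
obs 6: x=-4 → posterior Inverse-Gamma(13/2, 2159/96)

alpha=13/2, beta=2159/96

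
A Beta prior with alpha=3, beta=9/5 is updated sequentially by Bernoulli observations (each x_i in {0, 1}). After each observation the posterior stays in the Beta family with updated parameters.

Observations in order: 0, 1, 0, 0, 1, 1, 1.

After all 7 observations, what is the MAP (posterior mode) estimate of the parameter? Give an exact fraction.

30/49

obs 1: x=0 → posterior Beta(3, 14/5)
obs 2: x=1 → posterior Beta(4, 14/5)
obs 3: x=0 → posterior Beta(4, 19/5)
obs 4: x=0 → posterior Beta(4, 24/5)
obs 5: x=1 → posterior Beta(5, 24/5)
obs 6: x=1 → posterior Beta(6, 24/5)
obs 7: x=1 → posterior Beta(7, 24/5)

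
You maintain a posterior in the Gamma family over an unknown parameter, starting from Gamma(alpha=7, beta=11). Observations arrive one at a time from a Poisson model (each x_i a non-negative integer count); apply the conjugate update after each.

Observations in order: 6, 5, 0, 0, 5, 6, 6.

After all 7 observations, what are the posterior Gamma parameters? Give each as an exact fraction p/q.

obs 1: x=6 → posterior Gamma(13, 12)
obs 2: x=5 → posterior Gamma(18, 13)
obs 3: x=0 → posterior Gamma(18, 14)
obs 4: x=0 → posterior Gamma(18, 15)
obs 5: x=5 → posterior Gamma(23, 16)
obs 6: x=6 → posterior Gamma(29, 17)
obs 7: x=6 → posterior Gamma(35, 18)

alpha=35, beta=18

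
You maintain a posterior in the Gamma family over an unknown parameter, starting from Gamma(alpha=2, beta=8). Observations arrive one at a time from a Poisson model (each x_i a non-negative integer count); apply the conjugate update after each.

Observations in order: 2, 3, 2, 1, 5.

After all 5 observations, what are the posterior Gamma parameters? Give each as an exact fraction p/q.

obs 1: x=2 → posterior Gamma(4, 9)
obs 2: x=3 → posterior Gamma(7, 10)
obs 3: x=2 → posterior Gamma(9, 11)
obs 4: x=1 → posterior Gamma(10, 12)
obs 5: x=5 → posterior Gamma(15, 13)

alpha=15, beta=13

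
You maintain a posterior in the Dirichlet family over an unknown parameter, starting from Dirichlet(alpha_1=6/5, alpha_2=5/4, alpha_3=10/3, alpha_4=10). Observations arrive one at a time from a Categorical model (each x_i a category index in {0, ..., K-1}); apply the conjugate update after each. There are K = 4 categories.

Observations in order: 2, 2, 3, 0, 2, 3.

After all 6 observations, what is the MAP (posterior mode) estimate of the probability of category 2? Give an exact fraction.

320/1067

obs 1: x=2 → posterior Dirichlet(6/5, 5/4, 13/3, 10)
obs 2: x=2 → posterior Dirichlet(6/5, 5/4, 16/3, 10)
obs 3: x=3 → posterior Dirichlet(6/5, 5/4, 16/3, 11)
obs 4: x=0 → posterior Dirichlet(11/5, 5/4, 16/3, 11)
obs 5: x=2 → posterior Dirichlet(11/5, 5/4, 19/3, 11)
obs 6: x=3 → posterior Dirichlet(11/5, 5/4, 19/3, 12)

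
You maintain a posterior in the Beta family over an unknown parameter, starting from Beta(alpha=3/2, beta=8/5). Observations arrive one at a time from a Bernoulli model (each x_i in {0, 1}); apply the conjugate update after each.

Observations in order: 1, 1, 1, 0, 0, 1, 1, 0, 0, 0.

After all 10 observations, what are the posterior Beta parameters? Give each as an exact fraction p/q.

obs 1: x=1 → posterior Beta(5/2, 8/5)
obs 2: x=1 → posterior Beta(7/2, 8/5)
obs 3: x=1 → posterior Beta(9/2, 8/5)
obs 4: x=0 → posterior Beta(9/2, 13/5)
obs 5: x=0 → posterior Beta(9/2, 18/5)
obs 6: x=1 → posterior Beta(11/2, 18/5)
obs 7: x=1 → posterior Beta(13/2, 18/5)
obs 8: x=0 → posterior Beta(13/2, 23/5)
obs 9: x=0 → posterior Beta(13/2, 28/5)
obs 10: x=0 → posterior Beta(13/2, 33/5)

alpha=13/2, beta=33/5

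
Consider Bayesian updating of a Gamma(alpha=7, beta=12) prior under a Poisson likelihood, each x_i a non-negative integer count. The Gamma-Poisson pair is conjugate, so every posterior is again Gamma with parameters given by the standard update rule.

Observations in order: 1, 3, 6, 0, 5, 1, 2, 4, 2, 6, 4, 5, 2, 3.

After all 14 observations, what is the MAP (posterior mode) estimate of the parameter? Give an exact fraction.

25/13

obs 1: x=1 → posterior Gamma(8, 13)
obs 2: x=3 → posterior Gamma(11, 14)
obs 3: x=6 → posterior Gamma(17, 15)
obs 4: x=0 → posterior Gamma(17, 16)
obs 5: x=5 → posterior Gamma(22, 17)
obs 6: x=1 → posterior Gamma(23, 18)
obs 7: x=2 → posterior Gamma(25, 19)
obs 8: x=4 → posterior Gamma(29, 20)
obs 9: x=2 → posterior Gamma(31, 21)
obs 10: x=6 → posterior Gamma(37, 22)
obs 11: x=4 → posterior Gamma(41, 23)
obs 12: x=5 → posterior Gamma(46, 24)
obs 13: x=2 → posterior Gamma(48, 25)
obs 14: x=3 → posterior Gamma(51, 26)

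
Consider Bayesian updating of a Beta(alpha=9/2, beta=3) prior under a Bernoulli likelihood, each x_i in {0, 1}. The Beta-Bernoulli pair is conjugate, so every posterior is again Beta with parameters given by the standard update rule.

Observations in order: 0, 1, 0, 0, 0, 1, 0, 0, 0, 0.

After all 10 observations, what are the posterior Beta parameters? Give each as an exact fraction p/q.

obs 1: x=0 → posterior Beta(9/2, 4)
obs 2: x=1 → posterior Beta(11/2, 4)
obs 3: x=0 → posterior Beta(11/2, 5)
obs 4: x=0 → posterior Beta(11/2, 6)
obs 5: x=0 → posterior Beta(11/2, 7)
obs 6: x=1 → posterior Beta(13/2, 7)
obs 7: x=0 → posterior Beta(13/2, 8)
obs 8: x=0 → posterior Beta(13/2, 9)
obs 9: x=0 → posterior Beta(13/2, 10)
obs 10: x=0 → posterior Beta(13/2, 11)

alpha=13/2, beta=11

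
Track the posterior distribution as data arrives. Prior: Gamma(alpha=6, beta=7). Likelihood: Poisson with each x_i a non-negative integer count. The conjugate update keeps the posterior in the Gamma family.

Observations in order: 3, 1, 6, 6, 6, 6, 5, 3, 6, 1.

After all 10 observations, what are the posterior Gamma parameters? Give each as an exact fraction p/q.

obs 1: x=3 → posterior Gamma(9, 8)
obs 2: x=1 → posterior Gamma(10, 9)
obs 3: x=6 → posterior Gamma(16, 10)
obs 4: x=6 → posterior Gamma(22, 11)
obs 5: x=6 → posterior Gamma(28, 12)
obs 6: x=6 → posterior Gamma(34, 13)
obs 7: x=5 → posterior Gamma(39, 14)
obs 8: x=3 → posterior Gamma(42, 15)
obs 9: x=6 → posterior Gamma(48, 16)
obs 10: x=1 → posterior Gamma(49, 17)

alpha=49, beta=17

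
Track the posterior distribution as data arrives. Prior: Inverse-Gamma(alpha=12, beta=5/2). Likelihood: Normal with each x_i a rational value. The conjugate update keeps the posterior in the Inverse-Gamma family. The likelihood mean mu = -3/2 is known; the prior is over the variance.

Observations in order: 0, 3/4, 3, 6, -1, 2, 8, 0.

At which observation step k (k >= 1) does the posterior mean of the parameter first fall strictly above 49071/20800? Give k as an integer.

k = 4

obs 1: x=0 → posterior Inverse-Gamma(25/2, 29/8)
obs 2: x=3/4 → posterior Inverse-Gamma(13, 197/32)
obs 3: x=3 → posterior Inverse-Gamma(27/2, 521/32)
obs 4: x=6 → posterior Inverse-Gamma(14, 1421/32)
obs 5: x=-1 → posterior Inverse-Gamma(29/2, 1425/32)
obs 6: x=2 → posterior Inverse-Gamma(15, 1621/32)
obs 7: x=8 → posterior Inverse-Gamma(31/2, 3065/32)
obs 8: x=0 → posterior Inverse-Gamma(16, 3101/32)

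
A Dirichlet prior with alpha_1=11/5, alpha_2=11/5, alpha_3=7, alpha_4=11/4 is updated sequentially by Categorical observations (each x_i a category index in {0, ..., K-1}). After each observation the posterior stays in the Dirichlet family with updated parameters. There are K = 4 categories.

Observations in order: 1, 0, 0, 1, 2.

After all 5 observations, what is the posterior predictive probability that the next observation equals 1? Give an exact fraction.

84/383

obs 1: x=1 → posterior Dirichlet(11/5, 16/5, 7, 11/4)
obs 2: x=0 → posterior Dirichlet(16/5, 16/5, 7, 11/4)
obs 3: x=0 → posterior Dirichlet(21/5, 16/5, 7, 11/4)
obs 4: x=1 → posterior Dirichlet(21/5, 21/5, 7, 11/4)
obs 5: x=2 → posterior Dirichlet(21/5, 21/5, 8, 11/4)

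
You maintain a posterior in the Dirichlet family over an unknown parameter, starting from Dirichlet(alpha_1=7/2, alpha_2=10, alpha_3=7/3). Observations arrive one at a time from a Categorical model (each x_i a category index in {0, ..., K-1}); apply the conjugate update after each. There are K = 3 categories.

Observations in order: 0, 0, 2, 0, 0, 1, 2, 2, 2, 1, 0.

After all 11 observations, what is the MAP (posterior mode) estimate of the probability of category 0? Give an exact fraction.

45/143

obs 1: x=0 → posterior Dirichlet(9/2, 10, 7/3)
obs 2: x=0 → posterior Dirichlet(11/2, 10, 7/3)
obs 3: x=2 → posterior Dirichlet(11/2, 10, 10/3)
obs 4: x=0 → posterior Dirichlet(13/2, 10, 10/3)
obs 5: x=0 → posterior Dirichlet(15/2, 10, 10/3)
obs 6: x=1 → posterior Dirichlet(15/2, 11, 10/3)
obs 7: x=2 → posterior Dirichlet(15/2, 11, 13/3)
obs 8: x=2 → posterior Dirichlet(15/2, 11, 16/3)
obs 9: x=2 → posterior Dirichlet(15/2, 11, 19/3)
obs 10: x=1 → posterior Dirichlet(15/2, 12, 19/3)
obs 11: x=0 → posterior Dirichlet(17/2, 12, 19/3)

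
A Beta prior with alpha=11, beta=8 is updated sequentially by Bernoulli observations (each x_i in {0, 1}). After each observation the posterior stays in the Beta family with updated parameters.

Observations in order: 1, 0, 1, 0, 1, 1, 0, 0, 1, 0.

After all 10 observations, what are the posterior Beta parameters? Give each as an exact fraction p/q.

obs 1: x=1 → posterior Beta(12, 8)
obs 2: x=0 → posterior Beta(12, 9)
obs 3: x=1 → posterior Beta(13, 9)
obs 4: x=0 → posterior Beta(13, 10)
obs 5: x=1 → posterior Beta(14, 10)
obs 6: x=1 → posterior Beta(15, 10)
obs 7: x=0 → posterior Beta(15, 11)
obs 8: x=0 → posterior Beta(15, 12)
obs 9: x=1 → posterior Beta(16, 12)
obs 10: x=0 → posterior Beta(16, 13)

alpha=16, beta=13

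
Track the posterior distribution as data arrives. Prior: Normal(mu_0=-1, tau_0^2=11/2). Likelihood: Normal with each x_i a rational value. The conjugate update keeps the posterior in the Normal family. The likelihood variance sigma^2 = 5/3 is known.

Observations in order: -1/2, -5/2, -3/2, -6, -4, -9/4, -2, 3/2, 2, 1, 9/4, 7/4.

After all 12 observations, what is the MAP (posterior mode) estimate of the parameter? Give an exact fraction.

obs 1: x=-1/2 → posterior Normal(-53/86, 55/43)
obs 2: x=-5/2 → posterior Normal(-109/76, 55/76)
obs 3: x=-3/2 → posterior Normal(-317/218, 55/109)
obs 4: x=-6 → posterior Normal(-713/284, 55/142)
obs 5: x=-4 → posterior Normal(-977/350, 11/35)
obs 6: x=-9/4 → posterior Normal(-2251/832, 55/208)
obs 7: x=-2 → posterior Normal(-2515/964, 55/241)
obs 8: x=3/2 → posterior Normal(-2317/1096, 55/274)
obs 9: x=2 → posterior Normal(-2053/1228, 55/307)
obs 10: x=1 → posterior Normal(-113/80, 11/68)
obs 11: x=9/4 → posterior Normal(-406/373, 55/373)
obs 12: x=7/4 → posterior Normal(-199/232, 55/406)

-199/232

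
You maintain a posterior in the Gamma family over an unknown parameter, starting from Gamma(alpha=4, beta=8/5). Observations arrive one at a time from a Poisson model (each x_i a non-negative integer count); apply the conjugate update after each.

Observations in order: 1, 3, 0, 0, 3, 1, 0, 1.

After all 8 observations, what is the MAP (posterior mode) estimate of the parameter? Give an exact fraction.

obs 1: x=1 → posterior Gamma(5, 13/5)
obs 2: x=3 → posterior Gamma(8, 18/5)
obs 3: x=0 → posterior Gamma(8, 23/5)
obs 4: x=0 → posterior Gamma(8, 28/5)
obs 5: x=3 → posterior Gamma(11, 33/5)
obs 6: x=1 → posterior Gamma(12, 38/5)
obs 7: x=0 → posterior Gamma(12, 43/5)
obs 8: x=1 → posterior Gamma(13, 48/5)

5/4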